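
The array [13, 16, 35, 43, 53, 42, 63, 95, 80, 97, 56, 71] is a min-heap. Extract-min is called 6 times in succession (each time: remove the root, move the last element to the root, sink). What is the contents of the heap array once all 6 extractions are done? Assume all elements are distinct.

[56, 71, 63, 95, 80, 97]

extract-min #1 returns 13:
  remove root 13; move last element 71 to root → [71, 16, 35, 43, 53, 42, 63, 95, 80, 97, 56]
  71 vs smaller child 16 at index 1, swap → [16, 71, 35, 43, 53, 42, 63, 95, 80, 97, 56]
  71 vs smaller child 43 at index 3, swap → [16, 43, 35, 71, 53, 42, 63, 95, 80, 97, 56]
extract-min #2 returns 16:
  remove root 16; move last element 56 to root → [56, 43, 35, 71, 53, 42, 63, 95, 80, 97]
  56 vs smaller child 35 at index 2, swap → [35, 43, 56, 71, 53, 42, 63, 95, 80, 97]
  56 vs smaller child 42 at index 5, swap → [35, 43, 42, 71, 53, 56, 63, 95, 80, 97]
extract-min #3 returns 35:
  remove root 35; move last element 97 to root → [97, 43, 42, 71, 53, 56, 63, 95, 80]
  97 vs smaller child 42 at index 2, swap → [42, 43, 97, 71, 53, 56, 63, 95, 80]
  97 vs smaller child 56 at index 5, swap → [42, 43, 56, 71, 53, 97, 63, 95, 80]
extract-min #4 returns 42:
  remove root 42; move last element 80 to root → [80, 43, 56, 71, 53, 97, 63, 95]
  80 vs smaller child 43 at index 1, swap → [43, 80, 56, 71, 53, 97, 63, 95]
  80 vs smaller child 53 at index 4, swap → [43, 53, 56, 71, 80, 97, 63, 95]
extract-min #5 returns 43:
  remove root 43; move last element 95 to root → [95, 53, 56, 71, 80, 97, 63]
  95 vs smaller child 53 at index 1, swap → [53, 95, 56, 71, 80, 97, 63]
  95 vs smaller child 71 at index 3, swap → [53, 71, 56, 95, 80, 97, 63]
extract-min #6 returns 53:
  remove root 53; move last element 63 to root → [63, 71, 56, 95, 80, 97]
  63 vs smaller child 56 at index 2, swap → [56, 71, 63, 95, 80, 97]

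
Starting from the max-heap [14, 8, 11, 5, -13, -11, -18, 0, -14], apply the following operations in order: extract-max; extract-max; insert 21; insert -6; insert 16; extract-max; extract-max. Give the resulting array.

extract-max → returns 14:
  remove root 14; move last element -14 to root → [-14, 8, 11, 5, -13, -11, -18, 0]
  -14 vs larger child 11 at index 2, swap → [11, 8, -14, 5, -13, -11, -18, 0]
  -14 vs larger child -11 at index 5, swap → [11, 8, -11, 5, -13, -14, -18, 0]
extract-max → returns 11:
  remove root 11; move last element 0 to root → [0, 8, -11, 5, -13, -14, -18]
  0 vs larger child 8 at index 1, swap → [8, 0, -11, 5, -13, -14, -18]
  0 vs larger child 5 at index 3, swap → [8, 5, -11, 0, -13, -14, -18]
insert 21:
  append 21 at index 7 → [8, 5, -11, 0, -13, -14, -18, 21]
  21 > parent 0 at index 3, swap → [8, 5, -11, 21, -13, -14, -18, 0]
  21 > parent 5 at index 1, swap → [8, 21, -11, 5, -13, -14, -18, 0]
  21 > parent 8 at index 0, swap → [21, 8, -11, 5, -13, -14, -18, 0]
insert -6:
  append -6 at index 8 → [21, 8, -11, 5, -13, -14, -18, 0, -6] (no swap needed)
insert 16:
  append 16 at index 9 → [21, 8, -11, 5, -13, -14, -18, 0, -6, 16]
  16 > parent -13 at index 4, swap → [21, 8, -11, 5, 16, -14, -18, 0, -6, -13]
  16 > parent 8 at index 1, swap → [21, 16, -11, 5, 8, -14, -18, 0, -6, -13]
extract-max → returns 21:
  remove root 21; move last element -13 to root → [-13, 16, -11, 5, 8, -14, -18, 0, -6]
  -13 vs larger child 16 at index 1, swap → [16, -13, -11, 5, 8, -14, -18, 0, -6]
  -13 vs larger child 8 at index 4, swap → [16, 8, -11, 5, -13, -14, -18, 0, -6]
extract-max → returns 16:
  remove root 16; move last element -6 to root → [-6, 8, -11, 5, -13, -14, -18, 0]
  -6 vs larger child 8 at index 1, swap → [8, -6, -11, 5, -13, -14, -18, 0]
  -6 vs larger child 5 at index 3, swap → [8, 5, -11, -6, -13, -14, -18, 0]
  -6 vs only child 0 at index 7, swap → [8, 5, -11, 0, -13, -14, -18, -6]

[8, 5, -11, 0, -13, -14, -18, -6]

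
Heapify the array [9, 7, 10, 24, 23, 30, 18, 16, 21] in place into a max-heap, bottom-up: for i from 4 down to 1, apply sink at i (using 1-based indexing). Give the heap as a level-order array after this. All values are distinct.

[30, 24, 18, 21, 23, 10, 9, 16, 7]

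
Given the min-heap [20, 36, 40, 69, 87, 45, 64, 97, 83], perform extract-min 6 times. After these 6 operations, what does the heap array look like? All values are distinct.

extract-min #1 returns 20:
  remove root 20; move last element 83 to root → [83, 36, 40, 69, 87, 45, 64, 97]
  83 vs smaller child 36 at index 1, swap → [36, 83, 40, 69, 87, 45, 64, 97]
  83 vs smaller child 69 at index 3, swap → [36, 69, 40, 83, 87, 45, 64, 97]
extract-min #2 returns 36:
  remove root 36; move last element 97 to root → [97, 69, 40, 83, 87, 45, 64]
  97 vs smaller child 40 at index 2, swap → [40, 69, 97, 83, 87, 45, 64]
  97 vs smaller child 45 at index 5, swap → [40, 69, 45, 83, 87, 97, 64]
extract-min #3 returns 40:
  remove root 40; move last element 64 to root → [64, 69, 45, 83, 87, 97]
  64 vs smaller child 45 at index 2, swap → [45, 69, 64, 83, 87, 97]
extract-min #4 returns 45:
  remove root 45; move last element 97 to root → [97, 69, 64, 83, 87]
  97 vs smaller child 64 at index 2, swap → [64, 69, 97, 83, 87]
extract-min #5 returns 64:
  remove root 64; move last element 87 to root → [87, 69, 97, 83]
  87 vs smaller child 69 at index 1, swap → [69, 87, 97, 83]
  87 vs only child 83 at index 3, swap → [69, 83, 97, 87]
extract-min #6 returns 69:
  remove root 69; move last element 87 to root → [87, 83, 97]
  87 vs smaller child 83 at index 1, swap → [83, 87, 97]

[83, 87, 97]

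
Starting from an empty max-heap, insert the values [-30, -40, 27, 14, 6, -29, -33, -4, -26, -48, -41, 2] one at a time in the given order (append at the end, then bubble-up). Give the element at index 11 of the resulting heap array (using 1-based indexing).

-41

Insert -30:
  append -30 at index 1 → [-30] (no swap needed)
Insert -40:
  append -40 at index 2 → [-30, -40] (no swap needed)
Insert 27:
  append 27 at index 3 → [-30, -40, 27]
  27 > parent -30 at index 1, swap → [27, -40, -30]
Insert 14:
  append 14 at index 4 → [27, -40, -30, 14]
  14 > parent -40 at index 2, swap → [27, 14, -30, -40]
Insert 6:
  append 6 at index 5 → [27, 14, -30, -40, 6] (no swap needed)
Insert -29:
  append -29 at index 6 → [27, 14, -30, -40, 6, -29]
  -29 > parent -30 at index 3, swap → [27, 14, -29, -40, 6, -30]
Insert -33:
  append -33 at index 7 → [27, 14, -29, -40, 6, -30, -33] (no swap needed)
Insert -4:
  append -4 at index 8 → [27, 14, -29, -40, 6, -30, -33, -4]
  -4 > parent -40 at index 4, swap → [27, 14, -29, -4, 6, -30, -33, -40]
Insert -26:
  append -26 at index 9 → [27, 14, -29, -4, 6, -30, -33, -40, -26] (no swap needed)
Insert -48:
  append -48 at index 10 → [27, 14, -29, -4, 6, -30, -33, -40, -26, -48] (no swap needed)
Insert -41:
  append -41 at index 11 → [27, 14, -29, -4, 6, -30, -33, -40, -26, -48, -41] (no swap needed)
Insert 2:
  append 2 at index 12 → [27, 14, -29, -4, 6, -30, -33, -40, -26, -48, -41, 2]
  2 > parent -30 at index 6, swap → [27, 14, -29, -4, 6, 2, -33, -40, -26, -48, -41, -30]
  2 > parent -29 at index 3, swap → [27, 14, 2, -4, 6, -29, -33, -40, -26, -48, -41, -30]
resulting array: [27, 14, 2, -4, 6, -29, -33, -40, -26, -48, -41, -30]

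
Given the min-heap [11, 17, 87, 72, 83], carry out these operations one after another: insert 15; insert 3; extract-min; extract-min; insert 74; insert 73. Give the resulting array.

[15, 17, 73, 72, 83, 87, 74]

insert 15:
  append 15 at index 5 → [11, 17, 87, 72, 83, 15]
  15 < parent 87 at index 2, swap → [11, 17, 15, 72, 83, 87]
insert 3:
  append 3 at index 6 → [11, 17, 15, 72, 83, 87, 3]
  3 < parent 15 at index 2, swap → [11, 17, 3, 72, 83, 87, 15]
  3 < parent 11 at index 0, swap → [3, 17, 11, 72, 83, 87, 15]
extract-min → returns 3:
  remove root 3; move last element 15 to root → [15, 17, 11, 72, 83, 87]
  15 vs smaller child 11 at index 2, swap → [11, 17, 15, 72, 83, 87]
extract-min → returns 11:
  remove root 11; move last element 87 to root → [87, 17, 15, 72, 83]
  87 vs smaller child 15 at index 2, swap → [15, 17, 87, 72, 83]
insert 74:
  append 74 at index 5 → [15, 17, 87, 72, 83, 74]
  74 < parent 87 at index 2, swap → [15, 17, 74, 72, 83, 87]
insert 73:
  append 73 at index 6 → [15, 17, 74, 72, 83, 87, 73]
  73 < parent 74 at index 2, swap → [15, 17, 73, 72, 83, 87, 74]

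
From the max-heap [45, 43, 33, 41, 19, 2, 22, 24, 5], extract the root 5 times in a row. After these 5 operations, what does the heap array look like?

[22, 19, 2, 5]

extract-max #1 returns 45:
  remove root 45; move last element 5 to root → [5, 43, 33, 41, 19, 2, 22, 24]
  5 vs larger child 43 at index 1, swap → [43, 5, 33, 41, 19, 2, 22, 24]
  5 vs larger child 41 at index 3, swap → [43, 41, 33, 5, 19, 2, 22, 24]
  5 vs only child 24 at index 7, swap → [43, 41, 33, 24, 19, 2, 22, 5]
extract-max #2 returns 43:
  remove root 43; move last element 5 to root → [5, 41, 33, 24, 19, 2, 22]
  5 vs larger child 41 at index 1, swap → [41, 5, 33, 24, 19, 2, 22]
  5 vs larger child 24 at index 3, swap → [41, 24, 33, 5, 19, 2, 22]
extract-max #3 returns 41:
  remove root 41; move last element 22 to root → [22, 24, 33, 5, 19, 2]
  22 vs larger child 33 at index 2, swap → [33, 24, 22, 5, 19, 2]
extract-max #4 returns 33:
  remove root 33; move last element 2 to root → [2, 24, 22, 5, 19]
  2 vs larger child 24 at index 1, swap → [24, 2, 22, 5, 19]
  2 vs larger child 19 at index 4, swap → [24, 19, 22, 5, 2]
extract-max #5 returns 24:
  remove root 24; move last element 2 to root → [2, 19, 22, 5]
  2 vs larger child 22 at index 2, swap → [22, 19, 2, 5]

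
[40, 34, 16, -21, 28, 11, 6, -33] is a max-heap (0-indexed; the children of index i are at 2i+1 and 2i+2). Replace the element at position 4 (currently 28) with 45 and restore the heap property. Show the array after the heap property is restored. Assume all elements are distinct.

[45, 40, 16, -21, 34, 11, 6, -33]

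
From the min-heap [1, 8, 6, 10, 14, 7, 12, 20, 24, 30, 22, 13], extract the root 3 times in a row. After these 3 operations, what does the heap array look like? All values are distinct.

[8, 10, 12, 20, 14, 13, 22, 30, 24]

extract-min #1 returns 1:
  remove root 1; move last element 13 to root → [13, 8, 6, 10, 14, 7, 12, 20, 24, 30, 22]
  13 vs smaller child 6 at index 2, swap → [6, 8, 13, 10, 14, 7, 12, 20, 24, 30, 22]
  13 vs smaller child 7 at index 5, swap → [6, 8, 7, 10, 14, 13, 12, 20, 24, 30, 22]
extract-min #2 returns 6:
  remove root 6; move last element 22 to root → [22, 8, 7, 10, 14, 13, 12, 20, 24, 30]
  22 vs smaller child 7 at index 2, swap → [7, 8, 22, 10, 14, 13, 12, 20, 24, 30]
  22 vs smaller child 12 at index 6, swap → [7, 8, 12, 10, 14, 13, 22, 20, 24, 30]
extract-min #3 returns 7:
  remove root 7; move last element 30 to root → [30, 8, 12, 10, 14, 13, 22, 20, 24]
  30 vs smaller child 8 at index 1, swap → [8, 30, 12, 10, 14, 13, 22, 20, 24]
  30 vs smaller child 10 at index 3, swap → [8, 10, 12, 30, 14, 13, 22, 20, 24]
  30 vs smaller child 20 at index 7, swap → [8, 10, 12, 20, 14, 13, 22, 30, 24]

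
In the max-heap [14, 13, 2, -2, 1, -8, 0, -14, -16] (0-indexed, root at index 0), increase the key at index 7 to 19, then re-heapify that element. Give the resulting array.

[19, 14, 2, 13, 1, -8, 0, -2, -16]

set index 7 from -14 to 19 → [14, 13, 2, -2, 1, -8, 0, 19, -16]
19 > parent -2 at index 3, swap → [14, 13, 2, 19, 1, -8, 0, -2, -16]
19 > parent 13 at index 1, swap → [14, 19, 2, 13, 1, -8, 0, -2, -16]
19 > parent 14 at index 0, swap → [19, 14, 2, 13, 1, -8, 0, -2, -16]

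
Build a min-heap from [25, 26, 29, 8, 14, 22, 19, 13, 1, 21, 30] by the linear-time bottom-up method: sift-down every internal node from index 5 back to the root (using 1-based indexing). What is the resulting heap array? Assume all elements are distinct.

sift down from index 5: already satisfies heap property
sift down from index 4:
  8 vs smaller child 1 at index 9, swap → [25, 26, 29, 1, 14, 22, 19, 13, 8, 21, 30]
sift down from index 3:
  29 vs smaller child 19 at index 7, swap → [25, 26, 19, 1, 14, 22, 29, 13, 8, 21, 30]
sift down from index 2:
  26 vs smaller child 1 at index 4, swap → [25, 1, 19, 26, 14, 22, 29, 13, 8, 21, 30]
  26 vs smaller child 8 at index 9, swap → [25, 1, 19, 8, 14, 22, 29, 13, 26, 21, 30]
sift down from index 1:
  25 vs smaller child 1 at index 2, swap → [1, 25, 19, 8, 14, 22, 29, 13, 26, 21, 30]
  25 vs smaller child 8 at index 4, swap → [1, 8, 19, 25, 14, 22, 29, 13, 26, 21, 30]
  25 vs smaller child 13 at index 8, swap → [1, 8, 19, 13, 14, 22, 29, 25, 26, 21, 30]

[1, 8, 19, 13, 14, 22, 29, 25, 26, 21, 30]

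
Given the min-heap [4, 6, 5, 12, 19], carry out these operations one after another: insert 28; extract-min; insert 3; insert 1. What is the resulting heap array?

[1, 6, 3, 12, 19, 28, 5]

insert 28:
  append 28 at index 5 → [4, 6, 5, 12, 19, 28] (no swap needed)
extract-min → returns 4:
  remove root 4; move last element 28 to root → [28, 6, 5, 12, 19]
  28 vs smaller child 5 at index 2, swap → [5, 6, 28, 12, 19]
insert 3:
  append 3 at index 5 → [5, 6, 28, 12, 19, 3]
  3 < parent 28 at index 2, swap → [5, 6, 3, 12, 19, 28]
  3 < parent 5 at index 0, swap → [3, 6, 5, 12, 19, 28]
insert 1:
  append 1 at index 6 → [3, 6, 5, 12, 19, 28, 1]
  1 < parent 5 at index 2, swap → [3, 6, 1, 12, 19, 28, 5]
  1 < parent 3 at index 0, swap → [1, 6, 3, 12, 19, 28, 5]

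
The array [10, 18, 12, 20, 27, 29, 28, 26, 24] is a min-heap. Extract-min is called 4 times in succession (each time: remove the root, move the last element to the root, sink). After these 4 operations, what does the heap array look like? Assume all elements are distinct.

[24, 26, 29, 28, 27]

extract-min #1 returns 10:
  remove root 10; move last element 24 to root → [24, 18, 12, 20, 27, 29, 28, 26]
  24 vs smaller child 12 at index 2, swap → [12, 18, 24, 20, 27, 29, 28, 26]
extract-min #2 returns 12:
  remove root 12; move last element 26 to root → [26, 18, 24, 20, 27, 29, 28]
  26 vs smaller child 18 at index 1, swap → [18, 26, 24, 20, 27, 29, 28]
  26 vs smaller child 20 at index 3, swap → [18, 20, 24, 26, 27, 29, 28]
extract-min #3 returns 18:
  remove root 18; move last element 28 to root → [28, 20, 24, 26, 27, 29]
  28 vs smaller child 20 at index 1, swap → [20, 28, 24, 26, 27, 29]
  28 vs smaller child 26 at index 3, swap → [20, 26, 24, 28, 27, 29]
extract-min #4 returns 20:
  remove root 20; move last element 29 to root → [29, 26, 24, 28, 27]
  29 vs smaller child 24 at index 2, swap → [24, 26, 29, 28, 27]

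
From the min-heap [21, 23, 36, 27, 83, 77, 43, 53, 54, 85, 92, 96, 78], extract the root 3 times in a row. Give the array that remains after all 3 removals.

[36, 53, 43, 54, 83, 77, 92, 78, 96, 85]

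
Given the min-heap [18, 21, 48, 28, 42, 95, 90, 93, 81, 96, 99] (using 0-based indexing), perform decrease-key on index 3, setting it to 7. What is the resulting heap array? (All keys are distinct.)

[7, 18, 48, 21, 42, 95, 90, 93, 81, 96, 99]

set index 3 from 28 to 7 → [18, 21, 48, 7, 42, 95, 90, 93, 81, 96, 99]
7 < parent 21 at index 1, swap → [18, 7, 48, 21, 42, 95, 90, 93, 81, 96, 99]
7 < parent 18 at index 0, swap → [7, 18, 48, 21, 42, 95, 90, 93, 81, 96, 99]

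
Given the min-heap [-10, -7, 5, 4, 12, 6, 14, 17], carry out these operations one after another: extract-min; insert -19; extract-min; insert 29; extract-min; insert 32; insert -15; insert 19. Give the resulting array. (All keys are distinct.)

[-15, 4, 5, 12, 19, 6, 14, 32, 17, 29]

extract-min → returns -10:
  remove root -10; move last element 17 to root → [17, -7, 5, 4, 12, 6, 14]
  17 vs smaller child -7 at index 1, swap → [-7, 17, 5, 4, 12, 6, 14]
  17 vs smaller child 4 at index 3, swap → [-7, 4, 5, 17, 12, 6, 14]
insert -19:
  append -19 at index 7 → [-7, 4, 5, 17, 12, 6, 14, -19]
  -19 < parent 17 at index 3, swap → [-7, 4, 5, -19, 12, 6, 14, 17]
  -19 < parent 4 at index 1, swap → [-7, -19, 5, 4, 12, 6, 14, 17]
  -19 < parent -7 at index 0, swap → [-19, -7, 5, 4, 12, 6, 14, 17]
extract-min → returns -19:
  remove root -19; move last element 17 to root → [17, -7, 5, 4, 12, 6, 14]
  17 vs smaller child -7 at index 1, swap → [-7, 17, 5, 4, 12, 6, 14]
  17 vs smaller child 4 at index 3, swap → [-7, 4, 5, 17, 12, 6, 14]
insert 29:
  append 29 at index 7 → [-7, 4, 5, 17, 12, 6, 14, 29] (no swap needed)
extract-min → returns -7:
  remove root -7; move last element 29 to root → [29, 4, 5, 17, 12, 6, 14]
  29 vs smaller child 4 at index 1, swap → [4, 29, 5, 17, 12, 6, 14]
  29 vs smaller child 12 at index 4, swap → [4, 12, 5, 17, 29, 6, 14]
insert 32:
  append 32 at index 7 → [4, 12, 5, 17, 29, 6, 14, 32] (no swap needed)
insert -15:
  append -15 at index 8 → [4, 12, 5, 17, 29, 6, 14, 32, -15]
  -15 < parent 17 at index 3, swap → [4, 12, 5, -15, 29, 6, 14, 32, 17]
  -15 < parent 12 at index 1, swap → [4, -15, 5, 12, 29, 6, 14, 32, 17]
  -15 < parent 4 at index 0, swap → [-15, 4, 5, 12, 29, 6, 14, 32, 17]
insert 19:
  append 19 at index 9 → [-15, 4, 5, 12, 29, 6, 14, 32, 17, 19]
  19 < parent 29 at index 4, swap → [-15, 4, 5, 12, 19, 6, 14, 32, 17, 29]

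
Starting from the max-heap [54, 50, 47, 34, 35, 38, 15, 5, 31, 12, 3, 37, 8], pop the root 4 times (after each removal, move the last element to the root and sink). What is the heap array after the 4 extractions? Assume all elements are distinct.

extract-max #1 returns 54:
  remove root 54; move last element 8 to root → [8, 50, 47, 34, 35, 38, 15, 5, 31, 12, 3, 37]
  8 vs larger child 50 at index 1, swap → [50, 8, 47, 34, 35, 38, 15, 5, 31, 12, 3, 37]
  8 vs larger child 35 at index 4, swap → [50, 35, 47, 34, 8, 38, 15, 5, 31, 12, 3, 37]
  8 vs larger child 12 at index 9, swap → [50, 35, 47, 34, 12, 38, 15, 5, 31, 8, 3, 37]
extract-max #2 returns 50:
  remove root 50; move last element 37 to root → [37, 35, 47, 34, 12, 38, 15, 5, 31, 8, 3]
  37 vs larger child 47 at index 2, swap → [47, 35, 37, 34, 12, 38, 15, 5, 31, 8, 3]
  37 vs larger child 38 at index 5, swap → [47, 35, 38, 34, 12, 37, 15, 5, 31, 8, 3]
extract-max #3 returns 47:
  remove root 47; move last element 3 to root → [3, 35, 38, 34, 12, 37, 15, 5, 31, 8]
  3 vs larger child 38 at index 2, swap → [38, 35, 3, 34, 12, 37, 15, 5, 31, 8]
  3 vs larger child 37 at index 5, swap → [38, 35, 37, 34, 12, 3, 15, 5, 31, 8]
extract-max #4 returns 38:
  remove root 38; move last element 8 to root → [8, 35, 37, 34, 12, 3, 15, 5, 31]
  8 vs larger child 37 at index 2, swap → [37, 35, 8, 34, 12, 3, 15, 5, 31]
  8 vs larger child 15 at index 6, swap → [37, 35, 15, 34, 12, 3, 8, 5, 31]

[37, 35, 15, 34, 12, 3, 8, 5, 31]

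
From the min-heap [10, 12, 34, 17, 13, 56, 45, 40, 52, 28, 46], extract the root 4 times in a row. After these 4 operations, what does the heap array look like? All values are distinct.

[28, 40, 34, 46, 52, 56, 45]

extract-min #1 returns 10:
  remove root 10; move last element 46 to root → [46, 12, 34, 17, 13, 56, 45, 40, 52, 28]
  46 vs smaller child 12 at index 1, swap → [12, 46, 34, 17, 13, 56, 45, 40, 52, 28]
  46 vs smaller child 13 at index 4, swap → [12, 13, 34, 17, 46, 56, 45, 40, 52, 28]
  46 vs only child 28 at index 9, swap → [12, 13, 34, 17, 28, 56, 45, 40, 52, 46]
extract-min #2 returns 12:
  remove root 12; move last element 46 to root → [46, 13, 34, 17, 28, 56, 45, 40, 52]
  46 vs smaller child 13 at index 1, swap → [13, 46, 34, 17, 28, 56, 45, 40, 52]
  46 vs smaller child 17 at index 3, swap → [13, 17, 34, 46, 28, 56, 45, 40, 52]
  46 vs smaller child 40 at index 7, swap → [13, 17, 34, 40, 28, 56, 45, 46, 52]
extract-min #3 returns 13:
  remove root 13; move last element 52 to root → [52, 17, 34, 40, 28, 56, 45, 46]
  52 vs smaller child 17 at index 1, swap → [17, 52, 34, 40, 28, 56, 45, 46]
  52 vs smaller child 28 at index 4, swap → [17, 28, 34, 40, 52, 56, 45, 46]
extract-min #4 returns 17:
  remove root 17; move last element 46 to root → [46, 28, 34, 40, 52, 56, 45]
  46 vs smaller child 28 at index 1, swap → [28, 46, 34, 40, 52, 56, 45]
  46 vs smaller child 40 at index 3, swap → [28, 40, 34, 46, 52, 56, 45]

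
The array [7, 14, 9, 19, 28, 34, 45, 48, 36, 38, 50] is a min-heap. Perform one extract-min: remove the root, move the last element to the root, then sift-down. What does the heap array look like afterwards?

[9, 14, 34, 19, 28, 50, 45, 48, 36, 38]

remove root 7; move last element 50 to root → [50, 14, 9, 19, 28, 34, 45, 48, 36, 38]
50 vs smaller child 9 at index 2, swap → [9, 14, 50, 19, 28, 34, 45, 48, 36, 38]
50 vs smaller child 34 at index 5, swap → [9, 14, 34, 19, 28, 50, 45, 48, 36, 38]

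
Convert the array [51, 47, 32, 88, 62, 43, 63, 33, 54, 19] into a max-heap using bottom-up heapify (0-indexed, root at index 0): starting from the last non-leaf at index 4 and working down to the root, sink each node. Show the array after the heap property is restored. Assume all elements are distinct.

[88, 62, 63, 54, 51, 43, 32, 33, 47, 19]

sift down from index 4: already satisfies heap property
sift down from index 3: already satisfies heap property
sift down from index 2:
  32 vs larger child 63 at index 6, swap → [51, 47, 63, 88, 62, 43, 32, 33, 54, 19]
sift down from index 1:
  47 vs larger child 88 at index 3, swap → [51, 88, 63, 47, 62, 43, 32, 33, 54, 19]
  47 vs larger child 54 at index 8, swap → [51, 88, 63, 54, 62, 43, 32, 33, 47, 19]
sift down from index 0:
  51 vs larger child 88 at index 1, swap → [88, 51, 63, 54, 62, 43, 32, 33, 47, 19]
  51 vs larger child 62 at index 4, swap → [88, 62, 63, 54, 51, 43, 32, 33, 47, 19]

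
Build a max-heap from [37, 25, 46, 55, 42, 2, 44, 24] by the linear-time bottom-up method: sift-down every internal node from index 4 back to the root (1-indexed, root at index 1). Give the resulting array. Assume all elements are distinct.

[55, 42, 46, 25, 37, 2, 44, 24]

sift down from index 4: already satisfies heap property
sift down from index 3: already satisfies heap property
sift down from index 2:
  25 vs larger child 55 at index 4, swap → [37, 55, 46, 25, 42, 2, 44, 24]
sift down from index 1:
  37 vs larger child 55 at index 2, swap → [55, 37, 46, 25, 42, 2, 44, 24]
  37 vs larger child 42 at index 5, swap → [55, 42, 46, 25, 37, 2, 44, 24]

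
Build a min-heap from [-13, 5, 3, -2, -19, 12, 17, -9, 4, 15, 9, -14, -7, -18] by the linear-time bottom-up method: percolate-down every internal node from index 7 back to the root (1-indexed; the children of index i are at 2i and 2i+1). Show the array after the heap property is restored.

sift down from index 7:
  17 vs only child -18 at index 14, swap → [-13, 5, 3, -2, -19, 12, -18, -9, 4, 15, 9, -14, -7, 17]
sift down from index 6:
  12 vs smaller child -14 at index 12, swap → [-13, 5, 3, -2, -19, -14, -18, -9, 4, 15, 9, 12, -7, 17]
sift down from index 5: already satisfies heap property
sift down from index 4:
  -2 vs smaller child -9 at index 8, swap → [-13, 5, 3, -9, -19, -14, -18, -2, 4, 15, 9, 12, -7, 17]
sift down from index 3:
  3 vs smaller child -18 at index 7, swap → [-13, 5, -18, -9, -19, -14, 3, -2, 4, 15, 9, 12, -7, 17]
sift down from index 2:
  5 vs smaller child -19 at index 5, swap → [-13, -19, -18, -9, 5, -14, 3, -2, 4, 15, 9, 12, -7, 17]
sift down from index 1:
  -13 vs smaller child -19 at index 2, swap → [-19, -13, -18, -9, 5, -14, 3, -2, 4, 15, 9, 12, -7, 17]

[-19, -13, -18, -9, 5, -14, 3, -2, 4, 15, 9, 12, -7, 17]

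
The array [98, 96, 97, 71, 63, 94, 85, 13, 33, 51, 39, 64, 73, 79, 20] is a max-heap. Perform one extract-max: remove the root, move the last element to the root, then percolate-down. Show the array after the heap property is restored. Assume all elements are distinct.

[97, 96, 94, 71, 63, 73, 85, 13, 33, 51, 39, 64, 20, 79]

remove root 98; move last element 20 to root → [20, 96, 97, 71, 63, 94, 85, 13, 33, 51, 39, 64, 73, 79]
20 vs larger child 97 at index 2, swap → [97, 96, 20, 71, 63, 94, 85, 13, 33, 51, 39, 64, 73, 79]
20 vs larger child 94 at index 5, swap → [97, 96, 94, 71, 63, 20, 85, 13, 33, 51, 39, 64, 73, 79]
20 vs larger child 73 at index 12, swap → [97, 96, 94, 71, 63, 73, 85, 13, 33, 51, 39, 64, 20, 79]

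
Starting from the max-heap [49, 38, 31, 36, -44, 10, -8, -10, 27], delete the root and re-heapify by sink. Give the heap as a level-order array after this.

[38, 36, 31, 27, -44, 10, -8, -10]

remove root 49; move last element 27 to root → [27, 38, 31, 36, -44, 10, -8, -10]
27 vs larger child 38 at index 1, swap → [38, 27, 31, 36, -44, 10, -8, -10]
27 vs larger child 36 at index 3, swap → [38, 36, 31, 27, -44, 10, -8, -10]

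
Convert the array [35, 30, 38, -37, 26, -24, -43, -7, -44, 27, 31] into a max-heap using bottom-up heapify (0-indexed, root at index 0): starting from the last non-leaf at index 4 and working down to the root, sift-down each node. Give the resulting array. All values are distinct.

[38, 31, 35, -7, 30, -24, -43, -37, -44, 27, 26]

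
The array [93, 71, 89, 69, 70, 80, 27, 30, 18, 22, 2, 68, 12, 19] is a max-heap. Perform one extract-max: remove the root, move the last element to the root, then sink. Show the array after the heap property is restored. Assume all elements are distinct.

[89, 71, 80, 69, 70, 68, 27, 30, 18, 22, 2, 19, 12]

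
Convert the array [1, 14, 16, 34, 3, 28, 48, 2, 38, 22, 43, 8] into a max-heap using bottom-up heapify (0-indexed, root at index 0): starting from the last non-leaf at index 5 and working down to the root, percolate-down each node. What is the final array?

sift down from index 5: already satisfies heap property
sift down from index 4:
  3 vs larger child 43 at index 10, swap → [1, 14, 16, 34, 43, 28, 48, 2, 38, 22, 3, 8]
sift down from index 3:
  34 vs larger child 38 at index 8, swap → [1, 14, 16, 38, 43, 28, 48, 2, 34, 22, 3, 8]
sift down from index 2:
  16 vs larger child 48 at index 6, swap → [1, 14, 48, 38, 43, 28, 16, 2, 34, 22, 3, 8]
sift down from index 1:
  14 vs larger child 43 at index 4, swap → [1, 43, 48, 38, 14, 28, 16, 2, 34, 22, 3, 8]
  14 vs larger child 22 at index 9, swap → [1, 43, 48, 38, 22, 28, 16, 2, 34, 14, 3, 8]
sift down from index 0:
  1 vs larger child 48 at index 2, swap → [48, 43, 1, 38, 22, 28, 16, 2, 34, 14, 3, 8]
  1 vs larger child 28 at index 5, swap → [48, 43, 28, 38, 22, 1, 16, 2, 34, 14, 3, 8]
  1 vs only child 8 at index 11, swap → [48, 43, 28, 38, 22, 8, 16, 2, 34, 14, 3, 1]

[48, 43, 28, 38, 22, 8, 16, 2, 34, 14, 3, 1]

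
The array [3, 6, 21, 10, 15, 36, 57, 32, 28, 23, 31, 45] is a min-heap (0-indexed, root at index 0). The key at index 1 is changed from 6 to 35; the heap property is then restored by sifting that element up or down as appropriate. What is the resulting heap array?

[3, 10, 21, 28, 15, 36, 57, 32, 35, 23, 31, 45]

set index 1 from 6 to 35 → [3, 35, 21, 10, 15, 36, 57, 32, 28, 23, 31, 45]
35 vs smaller child 10 at index 3, swap → [3, 10, 21, 35, 15, 36, 57, 32, 28, 23, 31, 45]
35 vs smaller child 28 at index 8, swap → [3, 10, 21, 28, 15, 36, 57, 32, 35, 23, 31, 45]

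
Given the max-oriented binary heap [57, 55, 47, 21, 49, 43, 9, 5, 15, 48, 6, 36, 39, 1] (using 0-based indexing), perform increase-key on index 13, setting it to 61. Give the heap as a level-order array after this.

[61, 55, 57, 21, 49, 43, 47, 5, 15, 48, 6, 36, 39, 9]

set index 13 from 1 to 61 → [57, 55, 47, 21, 49, 43, 9, 5, 15, 48, 6, 36, 39, 61]
61 > parent 9 at index 6, swap → [57, 55, 47, 21, 49, 43, 61, 5, 15, 48, 6, 36, 39, 9]
61 > parent 47 at index 2, swap → [57, 55, 61, 21, 49, 43, 47, 5, 15, 48, 6, 36, 39, 9]
61 > parent 57 at index 0, swap → [61, 55, 57, 21, 49, 43, 47, 5, 15, 48, 6, 36, 39, 9]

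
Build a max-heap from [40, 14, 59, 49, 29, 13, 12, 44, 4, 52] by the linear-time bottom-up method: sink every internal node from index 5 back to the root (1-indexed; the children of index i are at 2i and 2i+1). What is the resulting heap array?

sift down from index 5:
  29 vs only child 52 at index 10, swap → [40, 14, 59, 49, 52, 13, 12, 44, 4, 29]
sift down from index 4: already satisfies heap property
sift down from index 3: already satisfies heap property
sift down from index 2:
  14 vs larger child 52 at index 5, swap → [40, 52, 59, 49, 14, 13, 12, 44, 4, 29]
  14 vs only child 29 at index 10, swap → [40, 52, 59, 49, 29, 13, 12, 44, 4, 14]
sift down from index 1:
  40 vs larger child 59 at index 3, swap → [59, 52, 40, 49, 29, 13, 12, 44, 4, 14]

[59, 52, 40, 49, 29, 13, 12, 44, 4, 14]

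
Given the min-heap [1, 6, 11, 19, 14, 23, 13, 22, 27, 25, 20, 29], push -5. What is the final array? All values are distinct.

append -5 at index 12 → [1, 6, 11, 19, 14, 23, 13, 22, 27, 25, 20, 29, -5]
-5 < parent 23 at index 5, swap → [1, 6, 11, 19, 14, -5, 13, 22, 27, 25, 20, 29, 23]
-5 < parent 11 at index 2, swap → [1, 6, -5, 19, 14, 11, 13, 22, 27, 25, 20, 29, 23]
-5 < parent 1 at index 0, swap → [-5, 6, 1, 19, 14, 11, 13, 22, 27, 25, 20, 29, 23]

[-5, 6, 1, 19, 14, 11, 13, 22, 27, 25, 20, 29, 23]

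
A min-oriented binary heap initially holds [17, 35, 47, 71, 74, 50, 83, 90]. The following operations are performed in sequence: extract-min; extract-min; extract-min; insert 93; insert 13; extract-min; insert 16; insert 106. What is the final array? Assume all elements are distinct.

[16, 71, 50, 90, 74, 93, 83, 106]

extract-min → returns 17:
  remove root 17; move last element 90 to root → [90, 35, 47, 71, 74, 50, 83]
  90 vs smaller child 35 at index 1, swap → [35, 90, 47, 71, 74, 50, 83]
  90 vs smaller child 71 at index 3, swap → [35, 71, 47, 90, 74, 50, 83]
extract-min → returns 35:
  remove root 35; move last element 83 to root → [83, 71, 47, 90, 74, 50]
  83 vs smaller child 47 at index 2, swap → [47, 71, 83, 90, 74, 50]
  83 vs only child 50 at index 5, swap → [47, 71, 50, 90, 74, 83]
extract-min → returns 47:
  remove root 47; move last element 83 to root → [83, 71, 50, 90, 74]
  83 vs smaller child 50 at index 2, swap → [50, 71, 83, 90, 74]
insert 93:
  append 93 at index 5 → [50, 71, 83, 90, 74, 93] (no swap needed)
insert 13:
  append 13 at index 6 → [50, 71, 83, 90, 74, 93, 13]
  13 < parent 83 at index 2, swap → [50, 71, 13, 90, 74, 93, 83]
  13 < parent 50 at index 0, swap → [13, 71, 50, 90, 74, 93, 83]
extract-min → returns 13:
  remove root 13; move last element 83 to root → [83, 71, 50, 90, 74, 93]
  83 vs smaller child 50 at index 2, swap → [50, 71, 83, 90, 74, 93]
insert 16:
  append 16 at index 6 → [50, 71, 83, 90, 74, 93, 16]
  16 < parent 83 at index 2, swap → [50, 71, 16, 90, 74, 93, 83]
  16 < parent 50 at index 0, swap → [16, 71, 50, 90, 74, 93, 83]
insert 106:
  append 106 at index 7 → [16, 71, 50, 90, 74, 93, 83, 106] (no swap needed)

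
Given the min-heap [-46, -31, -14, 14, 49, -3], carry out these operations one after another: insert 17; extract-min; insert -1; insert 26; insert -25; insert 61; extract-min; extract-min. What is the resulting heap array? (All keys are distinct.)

insert 17:
  append 17 at index 6 → [-46, -31, -14, 14, 49, -3, 17] (no swap needed)
extract-min → returns -46:
  remove root -46; move last element 17 to root → [17, -31, -14, 14, 49, -3]
  17 vs smaller child -31 at index 1, swap → [-31, 17, -14, 14, 49, -3]
  17 vs smaller child 14 at index 3, swap → [-31, 14, -14, 17, 49, -3]
insert -1:
  append -1 at index 6 → [-31, 14, -14, 17, 49, -3, -1] (no swap needed)
insert 26:
  append 26 at index 7 → [-31, 14, -14, 17, 49, -3, -1, 26] (no swap needed)
insert -25:
  append -25 at index 8 → [-31, 14, -14, 17, 49, -3, -1, 26, -25]
  -25 < parent 17 at index 3, swap → [-31, 14, -14, -25, 49, -3, -1, 26, 17]
  -25 < parent 14 at index 1, swap → [-31, -25, -14, 14, 49, -3, -1, 26, 17]
insert 61:
  append 61 at index 9 → [-31, -25, -14, 14, 49, -3, -1, 26, 17, 61] (no swap needed)
extract-min → returns -31:
  remove root -31; move last element 61 to root → [61, -25, -14, 14, 49, -3, -1, 26, 17]
  61 vs smaller child -25 at index 1, swap → [-25, 61, -14, 14, 49, -3, -1, 26, 17]
  61 vs smaller child 14 at index 3, swap → [-25, 14, -14, 61, 49, -3, -1, 26, 17]
  61 vs smaller child 17 at index 8, swap → [-25, 14, -14, 17, 49, -3, -1, 26, 61]
extract-min → returns -25:
  remove root -25; move last element 61 to root → [61, 14, -14, 17, 49, -3, -1, 26]
  61 vs smaller child -14 at index 2, swap → [-14, 14, 61, 17, 49, -3, -1, 26]
  61 vs smaller child -3 at index 5, swap → [-14, 14, -3, 17, 49, 61, -1, 26]

[-14, 14, -3, 17, 49, 61, -1, 26]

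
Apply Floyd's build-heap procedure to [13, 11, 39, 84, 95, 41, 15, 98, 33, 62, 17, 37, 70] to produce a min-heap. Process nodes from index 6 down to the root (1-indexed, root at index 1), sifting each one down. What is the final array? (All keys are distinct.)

sift down from index 6:
  41 vs smaller child 37 at index 12, swap → [13, 11, 39, 84, 95, 37, 15, 98, 33, 62, 17, 41, 70]
sift down from index 5:
  95 vs smaller child 17 at index 11, swap → [13, 11, 39, 84, 17, 37, 15, 98, 33, 62, 95, 41, 70]
sift down from index 4:
  84 vs smaller child 33 at index 9, swap → [13, 11, 39, 33, 17, 37, 15, 98, 84, 62, 95, 41, 70]
sift down from index 3:
  39 vs smaller child 15 at index 7, swap → [13, 11, 15, 33, 17, 37, 39, 98, 84, 62, 95, 41, 70]
sift down from index 2: already satisfies heap property
sift down from index 1:
  13 vs smaller child 11 at index 2, swap → [11, 13, 15, 33, 17, 37, 39, 98, 84, 62, 95, 41, 70]

[11, 13, 15, 33, 17, 37, 39, 98, 84, 62, 95, 41, 70]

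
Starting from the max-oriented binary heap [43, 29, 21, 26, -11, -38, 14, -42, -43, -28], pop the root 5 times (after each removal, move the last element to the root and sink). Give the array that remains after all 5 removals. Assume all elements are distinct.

[-11, -28, -38, -42, -43]

extract-max #1 returns 43:
  remove root 43; move last element -28 to root → [-28, 29, 21, 26, -11, -38, 14, -42, -43]
  -28 vs larger child 29 at index 1, swap → [29, -28, 21, 26, -11, -38, 14, -42, -43]
  -28 vs larger child 26 at index 3, swap → [29, 26, 21, -28, -11, -38, 14, -42, -43]
extract-max #2 returns 29:
  remove root 29; move last element -43 to root → [-43, 26, 21, -28, -11, -38, 14, -42]
  -43 vs larger child 26 at index 1, swap → [26, -43, 21, -28, -11, -38, 14, -42]
  -43 vs larger child -11 at index 4, swap → [26, -11, 21, -28, -43, -38, 14, -42]
extract-max #3 returns 26:
  remove root 26; move last element -42 to root → [-42, -11, 21, -28, -43, -38, 14]
  -42 vs larger child 21 at index 2, swap → [21, -11, -42, -28, -43, -38, 14]
  -42 vs larger child 14 at index 6, swap → [21, -11, 14, -28, -43, -38, -42]
extract-max #4 returns 21:
  remove root 21; move last element -42 to root → [-42, -11, 14, -28, -43, -38]
  -42 vs larger child 14 at index 2, swap → [14, -11, -42, -28, -43, -38]
  -42 vs only child -38 at index 5, swap → [14, -11, -38, -28, -43, -42]
extract-max #5 returns 14:
  remove root 14; move last element -42 to root → [-42, -11, -38, -28, -43]
  -42 vs larger child -11 at index 1, swap → [-11, -42, -38, -28, -43]
  -42 vs larger child -28 at index 3, swap → [-11, -28, -38, -42, -43]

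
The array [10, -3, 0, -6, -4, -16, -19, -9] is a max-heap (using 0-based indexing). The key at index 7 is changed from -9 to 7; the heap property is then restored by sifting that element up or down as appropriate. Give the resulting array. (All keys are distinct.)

[10, 7, 0, -3, -4, -16, -19, -6]

set index 7 from -9 to 7 → [10, -3, 0, -6, -4, -16, -19, 7]
7 > parent -6 at index 3, swap → [10, -3, 0, 7, -4, -16, -19, -6]
7 > parent -3 at index 1, swap → [10, 7, 0, -3, -4, -16, -19, -6]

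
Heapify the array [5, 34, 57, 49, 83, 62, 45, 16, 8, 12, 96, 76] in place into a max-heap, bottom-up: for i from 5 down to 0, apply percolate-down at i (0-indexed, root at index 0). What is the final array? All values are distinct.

[96, 83, 76, 49, 34, 62, 45, 16, 8, 12, 5, 57]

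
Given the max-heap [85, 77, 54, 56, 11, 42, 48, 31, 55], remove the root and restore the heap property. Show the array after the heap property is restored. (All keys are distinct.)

[77, 56, 54, 55, 11, 42, 48, 31]

remove root 85; move last element 55 to root → [55, 77, 54, 56, 11, 42, 48, 31]
55 vs larger child 77 at index 1, swap → [77, 55, 54, 56, 11, 42, 48, 31]
55 vs larger child 56 at index 3, swap → [77, 56, 54, 55, 11, 42, 48, 31]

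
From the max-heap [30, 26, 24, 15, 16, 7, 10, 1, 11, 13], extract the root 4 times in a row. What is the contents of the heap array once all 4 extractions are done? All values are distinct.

[15, 13, 11, 1, 10, 7]

extract-max #1 returns 30:
  remove root 30; move last element 13 to root → [13, 26, 24, 15, 16, 7, 10, 1, 11]
  13 vs larger child 26 at index 1, swap → [26, 13, 24, 15, 16, 7, 10, 1, 11]
  13 vs larger child 16 at index 4, swap → [26, 16, 24, 15, 13, 7, 10, 1, 11]
extract-max #2 returns 26:
  remove root 26; move last element 11 to root → [11, 16, 24, 15, 13, 7, 10, 1]
  11 vs larger child 24 at index 2, swap → [24, 16, 11, 15, 13, 7, 10, 1]
extract-max #3 returns 24:
  remove root 24; move last element 1 to root → [1, 16, 11, 15, 13, 7, 10]
  1 vs larger child 16 at index 1, swap → [16, 1, 11, 15, 13, 7, 10]
  1 vs larger child 15 at index 3, swap → [16, 15, 11, 1, 13, 7, 10]
extract-max #4 returns 16:
  remove root 16; move last element 10 to root → [10, 15, 11, 1, 13, 7]
  10 vs larger child 15 at index 1, swap → [15, 10, 11, 1, 13, 7]
  10 vs larger child 13 at index 4, swap → [15, 13, 11, 1, 10, 7]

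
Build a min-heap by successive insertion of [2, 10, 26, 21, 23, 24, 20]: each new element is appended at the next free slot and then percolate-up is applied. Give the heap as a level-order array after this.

Insert 2:
  append 2 at index 0 → [2] (no swap needed)
Insert 10:
  append 10 at index 1 → [2, 10] (no swap needed)
Insert 26:
  append 26 at index 2 → [2, 10, 26] (no swap needed)
Insert 21:
  append 21 at index 3 → [2, 10, 26, 21] (no swap needed)
Insert 23:
  append 23 at index 4 → [2, 10, 26, 21, 23] (no swap needed)
Insert 24:
  append 24 at index 5 → [2, 10, 26, 21, 23, 24]
  24 < parent 26 at index 2, swap → [2, 10, 24, 21, 23, 26]
Insert 20:
  append 20 at index 6 → [2, 10, 24, 21, 23, 26, 20]
  20 < parent 24 at index 2, swap → [2, 10, 20, 21, 23, 26, 24]

[2, 10, 20, 21, 23, 26, 24]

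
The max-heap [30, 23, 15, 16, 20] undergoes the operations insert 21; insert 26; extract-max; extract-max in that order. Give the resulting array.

insert 21:
  append 21 at index 5 → [30, 23, 15, 16, 20, 21]
  21 > parent 15 at index 2, swap → [30, 23, 21, 16, 20, 15]
insert 26:
  append 26 at index 6 → [30, 23, 21, 16, 20, 15, 26]
  26 > parent 21 at index 2, swap → [30, 23, 26, 16, 20, 15, 21]
extract-max → returns 30:
  remove root 30; move last element 21 to root → [21, 23, 26, 16, 20, 15]
  21 vs larger child 26 at index 2, swap → [26, 23, 21, 16, 20, 15]
extract-max → returns 26:
  remove root 26; move last element 15 to root → [15, 23, 21, 16, 20]
  15 vs larger child 23 at index 1, swap → [23, 15, 21, 16, 20]
  15 vs larger child 20 at index 4, swap → [23, 20, 21, 16, 15]

[23, 20, 21, 16, 15]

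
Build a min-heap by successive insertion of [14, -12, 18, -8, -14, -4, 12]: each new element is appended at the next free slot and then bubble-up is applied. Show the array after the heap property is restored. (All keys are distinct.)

[-14, -12, -4, 14, -8, 18, 12]

Insert 14:
  append 14 at index 0 → [14] (no swap needed)
Insert -12:
  append -12 at index 1 → [14, -12]
  -12 < parent 14 at index 0, swap → [-12, 14]
Insert 18:
  append 18 at index 2 → [-12, 14, 18] (no swap needed)
Insert -8:
  append -8 at index 3 → [-12, 14, 18, -8]
  -8 < parent 14 at index 1, swap → [-12, -8, 18, 14]
Insert -14:
  append -14 at index 4 → [-12, -8, 18, 14, -14]
  -14 < parent -8 at index 1, swap → [-12, -14, 18, 14, -8]
  -14 < parent -12 at index 0, swap → [-14, -12, 18, 14, -8]
Insert -4:
  append -4 at index 5 → [-14, -12, 18, 14, -8, -4]
  -4 < parent 18 at index 2, swap → [-14, -12, -4, 14, -8, 18]
Insert 12:
  append 12 at index 6 → [-14, -12, -4, 14, -8, 18, 12] (no swap needed)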